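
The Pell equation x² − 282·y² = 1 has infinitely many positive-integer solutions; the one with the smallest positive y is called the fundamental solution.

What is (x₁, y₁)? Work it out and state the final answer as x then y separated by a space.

2351 140

√282 → a₀=16, period (1,3,1,4,1,3,1,32); ℓ=8 even so k=7
k=0  a_k=16  p_k/q_k = 16/1
k=1  a_k=1  p_k/q_k = 17/1
k=2  a_k=3  p_k/q_k = 67/4
…
k=4  a_k=4  p_k/q_k = 403/24
…
k=6  a_k=3  p_k/q_k = 1864/111
k=7  a_k=1  p_k/q_k = 2351/140
→ (2351, 140).  Check: 2351²=5527201, 282·140²=5527200, difference 1.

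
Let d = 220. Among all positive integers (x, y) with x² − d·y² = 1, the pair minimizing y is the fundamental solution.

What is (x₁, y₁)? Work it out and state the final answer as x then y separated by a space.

89 6

[14; 1,4,1,28] for √220; ℓ=4 ⇒ convergent index 3
k=0  a_k=14  p_k/q_k = 14/1
…
k=2  a_k=4  p_k/q_k = 74/5
k=3  a_k=1  p_k/q_k = 89/6
fundamental: x₁=89, y₁=6  (since 7921 − 220·36 = 1)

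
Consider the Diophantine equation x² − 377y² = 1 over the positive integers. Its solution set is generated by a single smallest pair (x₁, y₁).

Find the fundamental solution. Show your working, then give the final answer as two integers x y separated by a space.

√377 = [19; 2,2,2,38, …], period ℓ=4 (even) → k=3
i=0: a=19 ⇒ p=19, q=1
…
i=2: a=2 ⇒ p=97, q=5
i=3: a=2 ⇒ p=233, q=12
(x₁, y₁) = (233, 12);  233² − 377·12² = 1 ✓

233 12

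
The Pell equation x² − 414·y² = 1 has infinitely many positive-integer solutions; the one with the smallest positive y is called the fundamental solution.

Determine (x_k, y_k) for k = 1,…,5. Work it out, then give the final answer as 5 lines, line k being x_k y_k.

[20; 2,1,7,2,7,1,2,40] for √414; ℓ=8 ⇒ convergent index 7
step 0: (20, 1)  from 20·(1,0) + (0,1)
…
step 2: (61, 3)  from 1·(41,2) + (20,1)
step 3: (468, 23)  from 7·(61,3) + (41,2)
…
step 5: (7447, 366)  from 7·(997,49) + (468,23)
step 6: (8444, 415)  from 1·(7447,366) + (997,49)
step 7: (24335, 1196)  from 2·(8444,415) + (7447,366)
fundamental: x₁=24335, y₁=1196  (since 592192225 − 414·1430416 = 1)
(x_2, y_2) = (24335·24335 + 414·1196·1196, 24335·1196 + 1196·24335) = (1184384449, 58209320)
(x_3, y_3) = (24335·1184384449 + 414·1196·58209320, 24335·58209320 + 1196·1184384449) = (57643991108495, 2833047603204)
(x_4, y_4) = (24335·57643991108495 + 414·1196·2833047603204, 24335·2833047603204 + 1196·57643991108495) = (2805533046066067201, 137884426789729360)
(x_5, y_5) = (24335·2805533046066067201 + 414·1196·137884426789729360, 24335·137884426789729360 + 1196·2805533046066067201) = (136545293294391499564175, 6710835049023080347996)

24335 1196
1184384449 58209320
57643991108495 2833047603204
2805533046066067201 137884426789729360
136545293294391499564175 6710835049023080347996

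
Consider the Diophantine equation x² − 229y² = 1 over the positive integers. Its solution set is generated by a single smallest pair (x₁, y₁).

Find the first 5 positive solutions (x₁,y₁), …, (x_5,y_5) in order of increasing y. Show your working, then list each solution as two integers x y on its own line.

5848201 386460
68402909872801 4520191516920
800067931842043513801 52869977098885735380
9357916158133073035999171201 618388505879356792878585840
109453949267819191656474935990205001 7232920556944267680961578290412300

d=229: √d = [15; 7,1,1,7,30] (ℓ=5, odd), read p_9/q_9
a_0=15:  p_0=15·1+0=15,  q_0=15·0+1=1
…
a_2=1:  p_2=1·106+15=121,  q_2=1·7+1=8
a_3=1:  p_3=1·121+106=227,  q_3=1·8+7=15
…
a_5=30:  p_5=30·1710+227=51527,  q_5=30·113+15=3405
…
a_7=1:  p_7=1·362399+51527=413926,  q_7=1·23948+3405=27353
a_8=1:  p_8=1·413926+362399=776325,  q_8=1·27353+23948=51301
a_9=7:  p_9=7·776325+413926=5848201,  q_9=7·51301+27353=386460
→ (5848201, 386460).  Check: 5848201²=34201454936401, 229·386460²=34201454936400, difference 1.
(5848201+386460√229)^2 = 68402909872801 + 4520191516920√229
(5848201+386460√229)^3 = 800067931842043513801 + 52869977098885735380√229
(5848201+386460√229)^4 = 9357916158133073035999171201 + 618388505879356792878585840√229
(5848201+386460√229)^5 = 109453949267819191656474935990205001 + 7232920556944267680961578290412300√229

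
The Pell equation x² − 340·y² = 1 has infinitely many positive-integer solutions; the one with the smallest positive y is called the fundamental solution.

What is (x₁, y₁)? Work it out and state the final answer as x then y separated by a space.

285769 15498

[18; 2,3,1,1,1,…,3,2,36] for √340; ℓ=14 ⇒ convergent index 13
i=0: a=18 ⇒ p=18, q=1
i=1: a=2 ⇒ p=37, q=2
…
i=5: a=1 ⇒ p=461, q=25
i=6: a=1 ⇒ p=756, q=41
i=7: a=8 ⇒ p=6509, q=353
i=8: a=1 ⇒ p=7265, q=394
i=9: a=1 ⇒ p=13774, q=747
…
i=11: a=1 ⇒ p=34813, q=1888
i=12: a=3 ⇒ p=125478, q=6805
i=13: a=2 ⇒ p=285769, q=15498
(x₁, y₁) = (285769, 15498);  285769² − 340·15498² = 1 ✓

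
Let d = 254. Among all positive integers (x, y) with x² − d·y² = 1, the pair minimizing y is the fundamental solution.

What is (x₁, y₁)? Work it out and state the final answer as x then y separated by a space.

√254 = [15; 1,14,1,30, …], period ℓ=4 (even) → k=3
a_0=15:  p_0=15·1+0=15,  q_0=15·0+1=1
a_1=1:  p_1=1·15+1=16,  q_1=1·1+0=1
a_2=14:  p_2=14·16+15=239,  q_2=14·1+1=15
a_3=1:  p_3=1·239+16=255,  q_3=1·15+1=16
(x₁, y₁) = (255, 16);  255² − 254·16² = 1 ✓

255 16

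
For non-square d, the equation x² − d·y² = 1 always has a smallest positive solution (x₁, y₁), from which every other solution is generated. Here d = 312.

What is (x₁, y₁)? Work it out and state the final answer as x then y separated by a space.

53 3

[17; 1,1,1,34] for √312; ℓ=4 ⇒ convergent index 3
a_0=17:  p_0=17·1+0=17,  q_0=17·0+1=1
a_1=1:  p_1=1·17+1=18,  q_1=1·1+0=1
a_2=1:  p_2=1·18+17=35,  q_2=1·1+1=2
a_3=1:  p_3=1·35+18=53,  q_3=1·2+1=3
(x₁, y₁) = (53, 3);  53² − 312·3² = 1 ✓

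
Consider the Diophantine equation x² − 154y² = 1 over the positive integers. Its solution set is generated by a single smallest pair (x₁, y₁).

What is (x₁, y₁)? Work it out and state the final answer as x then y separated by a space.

√154 → a₀=12, period (2,2,3,1,2,1,3,2,2,24); ℓ=10 even so k=9
k=0  a_k=12  p_k/q_k = 12/1
…
k=3  a_k=3  p_k/q_k = 211/17
…
k=7  a_k=3  p_k/q_k = 3847/310
k=8  a_k=2  p_k/q_k = 8724/703
k=9  a_k=2  p_k/q_k = 21295/1716
→ (21295, 1716).  Check: 21295²=453477025, 154·1716²=453477024, difference 1.

21295 1716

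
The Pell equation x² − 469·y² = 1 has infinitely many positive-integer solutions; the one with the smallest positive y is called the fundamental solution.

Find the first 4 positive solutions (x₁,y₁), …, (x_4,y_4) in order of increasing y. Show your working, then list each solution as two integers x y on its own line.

√469 → a₀=21, period (1,1,1,10,6,10,1,1,1,42); ℓ=10 even so k=9
a_0=21:  p_0=21·1+0=21,  q_0=21·0+1=1
a_1=1:  p_1=1·21+1=22,  q_1=1·1+0=1
…
a_7=1:  p_7=1·42923+4223=47146,  q_7=1·1982+195=2177
a_8=1:  p_8=1·47146+42923=90069,  q_8=1·2177+1982=4159
a_9=1:  p_9=1·90069+47146=137215,  q_9=1·4159+2177=6336
fundamental: x₁=137215, y₁=6336  (since 18827956225 − 469·40144896 = 1)
n=2: (137215,6336)∘(137215,6336) = (137215·137215+469·6336·6336, 137215·6336+6336·137215) = (37655912449,1738788480)
n=3: (37655912449,1738788480)∘(137215,6336) = (137215·37655912449+469·6336·1738788480, 137215·1738788480+6336·37655912449) = (10333912053241855,477175722560064)
n=4: (10333912053241855,477175722560064)∘(137215,6336) = (137215·10333912053241855+469·6336·477175722560064, 137215·477175722560064+6336·10333912053241855) = (2835935484733506355201,130951333540419575040)

137215 6336
37655912449 1738788480
10333912053241855 477175722560064
2835935484733506355201 130951333540419575040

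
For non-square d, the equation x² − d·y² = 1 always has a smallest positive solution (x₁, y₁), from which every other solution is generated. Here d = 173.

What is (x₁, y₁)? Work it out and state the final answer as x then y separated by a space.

d=173: √d = [13; 6,1,1,6,26] (ℓ=5, odd), read p_9/q_9
a_0=13:  p_0=13·1+0=13,  q_0=13·0+1=1
a_1=6:  p_1=6·13+1=79,  q_1=6·1+0=6
a_2=1:  p_2=1·79+13=92,  q_2=1·6+1=7
a_3=1:  p_3=1·92+79=171,  q_3=1·7+6=13
a_4=6:  p_4=6·171+92=1118,  q_4=6·13+7=85
a_5=26:  p_5=26·1118+171=29239,  q_5=26·85+13=2223
…
a_7=1:  p_7=1·176552+29239=205791,  q_7=1·13423+2223=15646
a_8=1:  p_8=1·205791+176552=382343,  q_8=1·15646+13423=29069
a_9=6:  p_9=6·382343+205791=2499849,  q_9=6·29069+15646=190060
fundamental: x₁=2499849, y₁=190060  (since 6249245022801 − 173·36122803600 = 1)

2499849 190060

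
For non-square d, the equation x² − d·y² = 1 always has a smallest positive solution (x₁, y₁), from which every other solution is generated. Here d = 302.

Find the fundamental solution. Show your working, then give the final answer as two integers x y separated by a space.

4276623 246092

d=302: √d = [17; 2,1,1,1,4,…,1,2,34] (ℓ=16, even), read p_15/q_15
a_0=17:  p_0=17·1+0=17,  q_0=17·0+1=1
…
a_2=1:  p_2=1·35+17=52,  q_2=1·2+1=3
…
a_4=1:  p_4=1·87+52=139,  q_4=1·5+3=8
…
a_7=1:  p_7=1·1425+643=2068,  q_7=1·82+37=119
a_8=16:  p_8=16·2068+1425=34513,  q_8=16·119+82=1986
…
a_14=1:  p_14=1·1042237+574956=1617193,  q_14=1·59974+33085=93059
a_15=2:  p_15=2·1617193+1042237=4276623,  q_15=2·93059+59974=246092
→ (4276623, 246092).  Check: 4276623²=18289504284129, 302·246092²=18289504284128, difference 1.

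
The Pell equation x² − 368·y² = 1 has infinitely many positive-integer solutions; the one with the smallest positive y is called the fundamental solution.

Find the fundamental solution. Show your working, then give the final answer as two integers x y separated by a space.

√368 → a₀=19, period (5,2,5,38); ℓ=4 even so k=3
step 0: (19, 1)  from 19·(1,0) + (0,1)
step 1: (96, 5)  from 5·(19,1) + (1,0)
step 2: (211, 11)  from 2·(96,5) + (19,1)
step 3: (1151, 60)  from 5·(211,11) + (96,5)
fundamental: x₁=1151, y₁=60  (since 1324801 − 368·3600 = 1)

1151 60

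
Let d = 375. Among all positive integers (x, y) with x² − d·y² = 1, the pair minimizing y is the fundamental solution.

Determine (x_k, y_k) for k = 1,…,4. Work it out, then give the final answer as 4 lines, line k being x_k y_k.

√375 = [19; 2,1,2,1,5,1,2,1,2,38, …], period ℓ=10 (even) → k=9
k=0  a_k=19  p_k/q_k = 19/1
k=1  a_k=2  p_k/q_k = 39/2
k=2  a_k=1  p_k/q_k = 58/3
…
k=7  a_k=2  p_k/q_k = 4086/211
k=8  a_k=1  p_k/q_k = 5519/285
k=9  a_k=2  p_k/q_k = 15124/781
(x₁, y₁) = (15124, 781);  15124² − 375·781² = 1 ✓
k=2:  x_2 = 15124·15124+375·781·781 = 457470751,  y_2 = 15124·781+781·15124 = 23623688
k=3:  x_3 = 15124·457470751+375·781·23623688 = 13837575261124,  y_3 = 15124·23623688+781·457470751 = 714569313843
k=4:  x_4 = 15124·13837575261124+375·781·714569313843 = 418558976041008001,  y_4 = 15124·714569313843+781·13837575261124 = 21614292581499376

15124 781
457470751 23623688
13837575261124 714569313843
418558976041008001 21614292581499376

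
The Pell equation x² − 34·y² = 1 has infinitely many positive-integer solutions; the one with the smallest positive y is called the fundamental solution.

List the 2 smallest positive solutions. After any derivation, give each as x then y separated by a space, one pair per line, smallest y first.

35 6
2449 420

d=34: √d = [5; 1,4,1,10] (ℓ=4, even), read p_3/q_3
step 0: (5, 1)  from 5·(1,0) + (0,1)
step 1: (6, 1)  from 1·(5,1) + (1,0)
step 2: (29, 5)  from 4·(6,1) + (5,1)
step 3: (35, 6)  from 1·(29,5) + (6,1)
→ (35, 6).  Check: 35²=1225, 34·6²=1224, difference 1.
(35+6√34)^2 = 2449 + 420√34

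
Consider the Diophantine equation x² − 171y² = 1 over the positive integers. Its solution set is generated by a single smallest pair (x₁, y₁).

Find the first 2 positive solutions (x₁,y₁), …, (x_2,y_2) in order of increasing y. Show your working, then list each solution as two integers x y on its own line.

[13; 13,26] for √171; ℓ=2 ⇒ convergent index 1
a_0=13:  p_0=13·1+0=13,  q_0=13·0+1=1
a_1=13:  p_1=13·13+1=170,  q_1=13·1+0=13
(x₁, y₁) = (170, 13);  170² − 171·13² = 1 ✓
k=2:  x_2 = 170·170+171·13·13 = 57799,  y_2 = 170·13+13·170 = 4420

170 13
57799 4420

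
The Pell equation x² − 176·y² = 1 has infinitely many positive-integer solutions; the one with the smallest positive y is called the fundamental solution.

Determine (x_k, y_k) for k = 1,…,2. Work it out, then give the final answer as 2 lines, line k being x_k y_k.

199 15
79201 5970

[13; 3,1,3,26] for √176; ℓ=4 ⇒ convergent index 3
i=0: a=13 ⇒ p=13, q=1
i=1: a=3 ⇒ p=40, q=3
i=2: a=1 ⇒ p=53, q=4
i=3: a=3 ⇒ p=199, q=15
(x₁, y₁) = (199, 15);  199² − 176·15² = 1 ✓
k=2:  x_2 = 199·199+176·15·15 = 79201,  y_2 = 199·15+15·199 = 5970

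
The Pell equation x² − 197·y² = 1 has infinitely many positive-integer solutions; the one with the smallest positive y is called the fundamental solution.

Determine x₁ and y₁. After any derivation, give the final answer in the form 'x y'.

√197 → a₀=14, period (28); ℓ=1 odd so k=1
step 0: (14, 1)  from 14·(1,0) + (0,1)
step 1: (393, 28)  from 28·(14,1) + (1,0)
(x₁, y₁) = (393, 28);  393² − 197·28² = 1 ✓

393 28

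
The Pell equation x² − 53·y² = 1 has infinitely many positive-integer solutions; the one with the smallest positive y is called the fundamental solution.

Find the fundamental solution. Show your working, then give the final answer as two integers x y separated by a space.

[7; 3,1,1,3,14] for √53; ℓ=5 ⇒ convergent index 9
i=0: a=7 ⇒ p=7, q=1
i=1: a=3 ⇒ p=22, q=3
i=2: a=1 ⇒ p=29, q=4
…
i=4: a=3 ⇒ p=182, q=25
i=5: a=14 ⇒ p=2599, q=357
i=6: a=3 ⇒ p=7979, q=1096
i=7: a=1 ⇒ p=10578, q=1453
i=8: a=1 ⇒ p=18557, q=2549
i=9: a=3 ⇒ p=66249, q=9100
(x₁, y₁) = (66249, 9100);  66249² − 53·9100² = 1 ✓

66249 9100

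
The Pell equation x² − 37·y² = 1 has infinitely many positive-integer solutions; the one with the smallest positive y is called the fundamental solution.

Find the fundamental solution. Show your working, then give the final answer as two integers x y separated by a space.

73 12

[6; 12] for √37; ℓ=1 ⇒ convergent index 1
step 0: (6, 1)  from 6·(1,0) + (0,1)
step 1: (73, 12)  from 12·(6,1) + (1,0)
fundamental: x₁=73, y₁=12  (since 5329 − 37·144 = 1)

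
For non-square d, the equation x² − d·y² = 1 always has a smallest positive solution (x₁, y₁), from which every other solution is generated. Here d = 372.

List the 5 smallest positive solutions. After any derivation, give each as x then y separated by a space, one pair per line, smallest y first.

12151 630
295293601 15310260
7176225079351 372069937890
174396621583094401 9042043615292520
4238186690536135053751 219739743566768883150

√372 = [19; 3,2,12,2,3,38, …], period ℓ=6 (even) → k=5
a_0=19:  p_0=19·1+0=19,  q_0=19·0+1=1
a_1=3:  p_1=3·19+1=58,  q_1=3·1+0=3
…
a_4=2:  p_4=2·1678+135=3491,  q_4=2·87+7=181
a_5=3:  p_5=3·3491+1678=12151,  q_5=3·181+87=630
fundamental: x₁=12151, y₁=630  (since 147646801 − 372·396900 = 1)
(12151+630√372)^2 = 295293601 + 15310260√372
(12151+630√372)^3 = 7176225079351 + 372069937890√372
(12151+630√372)^4 = 174396621583094401 + 9042043615292520√372
(12151+630√372)^5 = 4238186690536135053751 + 219739743566768883150√372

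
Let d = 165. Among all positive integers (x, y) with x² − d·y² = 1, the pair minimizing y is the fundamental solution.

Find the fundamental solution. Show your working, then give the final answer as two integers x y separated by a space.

[12; 1,5,2,5,1,24] for √165; ℓ=6 ⇒ convergent index 5
i=0: a=12 ⇒ p=12, q=1
i=1: a=1 ⇒ p=13, q=1
i=2: a=5 ⇒ p=77, q=6
i=3: a=2 ⇒ p=167, q=13
i=4: a=5 ⇒ p=912, q=71
i=5: a=1 ⇒ p=1079, q=84
fundamental: x₁=1079, y₁=84  (since 1164241 − 165·7056 = 1)

1079 84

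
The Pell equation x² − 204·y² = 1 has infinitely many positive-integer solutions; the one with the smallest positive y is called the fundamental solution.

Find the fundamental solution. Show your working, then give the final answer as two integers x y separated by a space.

√204 = [14; 3,1,1,6,1,1,3,28, …], period ℓ=8 (even) → k=7
a_0=14:  p_0=14·1+0=14,  q_0=14·0+1=1
a_1=3:  p_1=3·14+1=43,  q_1=3·1+0=3
a_2=1:  p_2=1·43+14=57,  q_2=1·3+1=4
a_3=1:  p_3=1·57+43=100,  q_3=1·4+3=7
a_4=6:  p_4=6·100+57=657,  q_4=6·7+4=46
…
a_6=1:  p_6=1·757+657=1414,  q_6=1·53+46=99
a_7=3:  p_7=3·1414+757=4999,  q_7=3·99+53=350
(x₁, y₁) = (4999, 350);  4999² − 204·350² = 1 ✓

4999 350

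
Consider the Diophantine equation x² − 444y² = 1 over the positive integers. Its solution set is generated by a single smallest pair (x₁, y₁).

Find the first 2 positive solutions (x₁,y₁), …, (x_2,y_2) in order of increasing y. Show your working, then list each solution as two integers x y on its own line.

295 14
174049 8260

√444 → a₀=21, period (14,42); ℓ=2 even so k=1
i=0: a=21 ⇒ p=21, q=1
i=1: a=14 ⇒ p=295, q=14
(x₁, y₁) = (295, 14);  295² − 444·14² = 1 ✓
n=2: (295,14)∘(295,14) = (295·295+444·14·14, 295·14+14·295) = (174049,8260)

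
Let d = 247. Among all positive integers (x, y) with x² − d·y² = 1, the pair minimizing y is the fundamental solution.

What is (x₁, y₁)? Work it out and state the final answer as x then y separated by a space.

85292 5427

√247 = [15; 1,2,1,1,9,1,9,1,1,2,1,30, …], period ℓ=12 (even) → k=11
i=0: a=15 ⇒ p=15, q=1
i=1: a=1 ⇒ p=16, q=1
i=2: a=2 ⇒ p=47, q=3
…
i=5: a=9 ⇒ p=1053, q=67
i=6: a=1 ⇒ p=1163, q=74
i=7: a=9 ⇒ p=11520, q=733
i=8: a=1 ⇒ p=12683, q=807
…
i=10: a=2 ⇒ p=61089, q=3887
i=11: a=1 ⇒ p=85292, q=5427
fundamental: x₁=85292, y₁=5427  (since 7274725264 − 247·29452329 = 1)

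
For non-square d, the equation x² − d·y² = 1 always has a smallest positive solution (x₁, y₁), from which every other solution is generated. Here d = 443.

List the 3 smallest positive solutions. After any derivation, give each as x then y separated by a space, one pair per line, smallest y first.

442 21
390727 18564
345402226 16410555

√443 = [21; 21,42, …], period ℓ=2 (even) → k=1
step 0: (21, 1)  from 21·(1,0) + (0,1)
step 1: (442, 21)  from 21·(21,1) + (1,0)
(x₁, y₁) = (442, 21);  442² − 443·21² = 1 ✓
n=2: (442,21)∘(442,21) = (442·442+443·21·21, 442·21+21·442) = (390727,18564)
n=3: (390727,18564)∘(442,21) = (442·390727+443·21·18564, 442·18564+21·390727) = (345402226,16410555)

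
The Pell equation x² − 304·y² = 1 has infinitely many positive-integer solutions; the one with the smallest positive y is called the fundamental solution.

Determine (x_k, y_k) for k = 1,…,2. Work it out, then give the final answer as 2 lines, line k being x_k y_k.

√304 = [17; 2,3,2,1,1,1,1,1,2,3,2,34, …], period ℓ=12 (even) → k=11
step 0: (17, 1)  from 17·(1,0) + (0,1)
…
step 4: (401, 23)  from 1·(279,16) + (122,7)
step 5: (680, 39)  from 1·(401,23) + (279,16)
…
step 10: (25177, 1444)  from 3·(7445,427) + (2842,163)
step 11: (57799, 3315)  from 2·(25177,1444) + (7445,427)
→ (57799, 3315).  Check: 57799²=3340724401, 304·3315²=3340724400, difference 1.
k=2:  x_2 = 57799·57799+304·3315·3315 = 6681448801,  y_2 = 57799·3315+3315·57799 = 383207370

57799 3315
6681448801 383207370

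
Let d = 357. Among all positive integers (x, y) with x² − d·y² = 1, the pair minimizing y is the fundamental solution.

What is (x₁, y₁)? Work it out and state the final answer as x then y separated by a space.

√357 = [18; 1,8,2,8,1,36, …], period ℓ=6 (even) → k=5
a_0=18:  p_0=18·1+0=18,  q_0=18·0+1=1
…
a_4=8:  p_4=8·359+170=3042,  q_4=8·19+9=161
a_5=1:  p_5=1·3042+359=3401,  q_5=1·161+19=180
fundamental: x₁=3401, y₁=180  (since 11566801 − 357·32400 = 1)

3401 180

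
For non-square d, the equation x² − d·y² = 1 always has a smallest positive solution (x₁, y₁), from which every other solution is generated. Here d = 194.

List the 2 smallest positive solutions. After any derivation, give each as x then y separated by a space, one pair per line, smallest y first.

195 14
76049 5460

√194 → a₀=13, period (1,12,1,26); ℓ=4 even so k=3
a_0=13:  p_0=13·1+0=13,  q_0=13·0+1=1
a_1=1:  p_1=1·13+1=14,  q_1=1·1+0=1
a_2=12:  p_2=12·14+13=181,  q_2=12·1+1=13
a_3=1:  p_3=1·181+14=195,  q_3=1·13+1=14
→ (195, 14).  Check: 195²=38025, 194·14²=38024, difference 1.
k=2:  x_2 = 195·195+194·14·14 = 76049,  y_2 = 195·14+14·195 = 5460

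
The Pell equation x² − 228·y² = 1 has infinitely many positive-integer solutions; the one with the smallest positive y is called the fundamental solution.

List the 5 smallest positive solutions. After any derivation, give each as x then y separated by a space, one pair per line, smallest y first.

√228 → a₀=15, period (10,30); ℓ=2 even so k=1
i=0: a=15 ⇒ p=15, q=1
i=1: a=10 ⇒ p=151, q=10
fundamental: x₁=151, y₁=10  (since 22801 − 228·100 = 1)
(x_2, y_2) = (151·151 + 228·10·10, 151·10 + 10·151) = (45601, 3020)
(x_3, y_3) = (151·45601 + 228·10·3020, 151·3020 + 10·45601) = (13771351, 912030)
(x_4, y_4) = (151·13771351 + 228·10·912030, 151·912030 + 10·13771351) = (4158902401, 275430040)
(x_5, y_5) = (151·4158902401 + 228·10·275430040, 151·275430040 + 10·4158902401) = (1255974753751, 83178960050)

151 10
45601 3020
13771351 912030
4158902401 275430040
1255974753751 83178960050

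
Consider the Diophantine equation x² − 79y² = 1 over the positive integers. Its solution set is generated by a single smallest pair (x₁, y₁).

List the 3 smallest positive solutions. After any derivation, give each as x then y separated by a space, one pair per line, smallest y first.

d=79: √d = [8; 1,7,1,16] (ℓ=4, even), read p_3/q_3
k=0  a_k=8  p_k/q_k = 8/1
k=1  a_k=1  p_k/q_k = 9/1
k=2  a_k=7  p_k/q_k = 71/8
k=3  a_k=1  p_k/q_k = 80/9
(x₁, y₁) = (80, 9);  80² − 79·9² = 1 ✓
n=2: (80,9)∘(80,9) = (80·80+79·9·9, 80·9+9·80) = (12799,1440)
n=3: (12799,1440)∘(80,9) = (80·12799+79·9·1440, 80·1440+9·12799) = (2047760,230391)

80 9
12799 1440
2047760 230391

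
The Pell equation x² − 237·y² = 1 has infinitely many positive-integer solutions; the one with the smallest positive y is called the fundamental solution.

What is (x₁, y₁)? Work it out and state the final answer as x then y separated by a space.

228151 14820

d=237: √d = [15; 2,1,1,7,10,7,1,1,2,30] (ℓ=10, even), read p_9/q_9
k=0  a_k=15  p_k/q_k = 15/1
k=1  a_k=2  p_k/q_k = 31/2
k=2  a_k=1  p_k/q_k = 46/3
k=3  a_k=1  p_k/q_k = 77/5
k=4  a_k=7  p_k/q_k = 585/38
k=5  a_k=10  p_k/q_k = 5927/385
k=6  a_k=7  p_k/q_k = 42074/2733
…
k=8  a_k=1  p_k/q_k = 90075/5851
k=9  a_k=2  p_k/q_k = 228151/14820
fundamental: x₁=228151, y₁=14820  (since 52052878801 − 237·219632400 = 1)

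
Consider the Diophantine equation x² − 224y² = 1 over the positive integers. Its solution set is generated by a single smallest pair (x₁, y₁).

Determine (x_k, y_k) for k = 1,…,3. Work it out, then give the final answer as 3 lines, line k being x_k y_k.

15 1
449 30
13455 899

[14; 1,28] for √224; ℓ=2 ⇒ convergent index 1
i=0: a=14 ⇒ p=14, q=1
i=1: a=1 ⇒ p=15, q=1
(x₁, y₁) = (15, 1);  15² − 224·1² = 1 ✓
n=2: (15,1)∘(15,1) = (15·15+224·1·1, 15·1+1·15) = (449,30)
n=3: (449,30)∘(15,1) = (15·449+224·1·30, 15·30+1·449) = (13455,899)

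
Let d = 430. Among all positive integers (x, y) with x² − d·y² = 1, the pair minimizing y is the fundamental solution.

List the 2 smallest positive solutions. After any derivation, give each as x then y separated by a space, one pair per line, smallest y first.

2862251 138030
16384961574001 790153011060

√430 = [20; 1,2,1,3,1,…,2,1,40, …], period ℓ=14 (even) → k=13
k=0  a_k=20  p_k/q_k = 20/1
k=1  a_k=1  p_k/q_k = 21/1
k=2  a_k=2  p_k/q_k = 62/3
k=3  a_k=1  p_k/q_k = 83/4
k=4  a_k=3  p_k/q_k = 311/15
k=5  a_k=1  p_k/q_k = 394/19
…
k=8  a_k=6  p_k/q_k = 133439/6435
…
k=10  a_k=3  p_k/q_k = 599138/28893
k=11  a_k=1  p_k/q_k = 754371/36379
k=12  a_k=2  p_k/q_k = 2107880/101651
k=13  a_k=1  p_k/q_k = 2862251/138030
→ (2862251, 138030).  Check: 2862251²=8192480787001, 430·138030²=8192480787000, difference 1.
k=2:  x_2 = 2862251·2862251+430·138030·138030 = 16384961574001,  y_2 = 2862251·138030+138030·2862251 = 790153011060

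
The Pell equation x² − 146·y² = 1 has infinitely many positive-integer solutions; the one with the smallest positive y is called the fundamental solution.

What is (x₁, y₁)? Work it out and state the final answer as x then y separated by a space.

√146 → a₀=12, period (12,24); ℓ=2 even so k=1
i=0: a=12 ⇒ p=12, q=1
i=1: a=12 ⇒ p=145, q=12
→ (145, 12).  Check: 145²=21025, 146·12²=21024, difference 1.

145 12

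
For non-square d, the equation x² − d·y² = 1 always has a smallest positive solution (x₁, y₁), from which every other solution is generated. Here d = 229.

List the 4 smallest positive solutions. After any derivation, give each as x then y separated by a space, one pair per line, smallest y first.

5848201 386460
68402909872801 4520191516920
800067931842043513801 52869977098885735380
9357916158133073035999171201 618388505879356792878585840

[15; 7,1,1,7,30] for √229; ℓ=5 ⇒ convergent index 9
a_0=15:  p_0=15·1+0=15,  q_0=15·0+1=1
a_1=7:  p_1=7·15+1=106,  q_1=7·1+0=7
…
a_3=1:  p_3=1·121+106=227,  q_3=1·8+7=15
a_4=7:  p_4=7·227+121=1710,  q_4=7·15+8=113
a_5=30:  p_5=30·1710+227=51527,  q_5=30·113+15=3405
a_6=7:  p_6=7·51527+1710=362399,  q_6=7·3405+113=23948
a_7=1:  p_7=1·362399+51527=413926,  q_7=1·23948+3405=27353
a_8=1:  p_8=1·413926+362399=776325,  q_8=1·27353+23948=51301
a_9=7:  p_9=7·776325+413926=5848201,  q_9=7·51301+27353=386460
fundamental: x₁=5848201, y₁=386460  (since 34201454936401 − 229·149351331600 = 1)
(5848201+386460√229)^2 = 68402909872801 + 4520191516920√229
(5848201+386460√229)^3 = 800067931842043513801 + 52869977098885735380√229
(5848201+386460√229)^4 = 9357916158133073035999171201 + 618388505879356792878585840√229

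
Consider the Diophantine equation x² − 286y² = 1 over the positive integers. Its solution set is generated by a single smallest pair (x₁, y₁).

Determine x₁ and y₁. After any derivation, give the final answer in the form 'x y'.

561835 33222

√286 = [16; 1,10,3,3,2,3,3,10,1,32, …], period ℓ=10 (even) → k=9
a_0=16:  p_0=16·1+0=16,  q_0=16·0+1=1
a_1=1:  p_1=1·16+1=17,  q_1=1·1+0=1
a_2=10:  p_2=10·17+16=186,  q_2=10·1+1=11
…
a_4=3:  p_4=3·575+186=1911,  q_4=3·34+11=113
a_5=2:  p_5=2·1911+575=4397,  q_5=2·113+34=260
a_6=3:  p_6=3·4397+1911=15102,  q_6=3·260+113=893
a_7=3:  p_7=3·15102+4397=49703,  q_7=3·893+260=2939
a_8=10:  p_8=10·49703+15102=512132,  q_8=10·2939+893=30283
a_9=1:  p_9=1·512132+49703=561835,  q_9=1·30283+2939=33222
fundamental: x₁=561835, y₁=33222  (since 315658567225 − 286·1103701284 = 1)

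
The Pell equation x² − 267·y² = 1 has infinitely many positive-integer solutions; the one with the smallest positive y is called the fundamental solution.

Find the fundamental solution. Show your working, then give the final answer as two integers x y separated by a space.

d=267: √d = [16; 2,1,15,1,2,32] (ℓ=6, even), read p_5/q_5
step 0: (16, 1)  from 16·(1,0) + (0,1)
…
step 4: (817, 50)  from 1·(768,47) + (49,3)
step 5: (2402, 147)  from 2·(817,50) + (768,47)
→ (2402, 147).  Check: 2402²=5769604, 267·147²=5769603, difference 1.

2402 147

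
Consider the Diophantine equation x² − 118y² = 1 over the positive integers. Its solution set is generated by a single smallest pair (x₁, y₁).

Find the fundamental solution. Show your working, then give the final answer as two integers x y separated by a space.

[10; 1,6,3,2,10,2,3,6,1,20] for √118; ℓ=10 ⇒ convergent index 9
k=0  a_k=10  p_k/q_k = 10/1
k=1  a_k=1  p_k/q_k = 11/1
k=2  a_k=6  p_k/q_k = 76/7
k=3  a_k=3  p_k/q_k = 239/22
…
k=5  a_k=10  p_k/q_k = 5779/532
…
k=7  a_k=3  p_k/q_k = 42115/3877
k=8  a_k=6  p_k/q_k = 264802/24377
k=9  a_k=1  p_k/q_k = 306917/28254
→ (306917, 28254).  Check: 306917²=94198044889, 118·28254²=94198044888, difference 1.

306917 28254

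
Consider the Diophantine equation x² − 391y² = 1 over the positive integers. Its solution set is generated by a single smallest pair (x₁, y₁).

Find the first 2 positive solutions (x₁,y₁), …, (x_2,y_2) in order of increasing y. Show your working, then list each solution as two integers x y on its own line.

7338680 371133
107712448284799 5447252648880

d=391: √d = [19; 1,3,2,2,1,…,3,1,38] (ℓ=16, even), read p_15/q_15
step 0: (19, 1)  from 19·(1,0) + (0,1)
step 1: (20, 1)  from 1·(19,1) + (1,0)
step 2: (79, 4)  from 3·(20,1) + (19,1)
…
step 4: (435, 22)  from 2·(178,9) + (79,4)
…
step 6: (1048, 53)  from 1·(613,31) + (435,22)
…
step 14: (5678083, 287153)  from 3·(1660597,83980) + (696292,35213)
step 15: (7338680, 371133)  from 1·(5678083,287153) + (1660597,83980)
fundamental: x₁=7338680, y₁=371133  (since 53856224142400 − 391·137739703689 = 1)
n=2: (7338680,371133)∘(7338680,371133) = (7338680·7338680+391·371133·371133, 7338680·371133+371133·7338680) = (107712448284799,5447252648880)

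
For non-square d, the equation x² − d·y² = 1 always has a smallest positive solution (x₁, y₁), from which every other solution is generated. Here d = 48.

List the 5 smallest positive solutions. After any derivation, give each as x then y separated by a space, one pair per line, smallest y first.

d=48: √d = [6; 1,12] (ℓ=2, even), read p_1/q_1
step 0: (6, 1)  from 6·(1,0) + (0,1)
step 1: (7, 1)  from 1·(6,1) + (1,0)
→ (7, 1).  Check: 7²=49, 48·1²=48, difference 1.
(7+1√48)^2 = 97 + 14√48
(7+1√48)^3 = 1351 + 195√48
(7+1√48)^4 = 18817 + 2716√48
(7+1√48)^5 = 262087 + 37829√48

7 1
97 14
1351 195
18817 2716
262087 37829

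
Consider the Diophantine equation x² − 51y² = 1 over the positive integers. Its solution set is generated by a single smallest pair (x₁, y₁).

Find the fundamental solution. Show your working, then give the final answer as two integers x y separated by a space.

√51 = [7; 7,14, …], period ℓ=2 (even) → k=1
a_0=7:  p_0=7·1+0=7,  q_0=7·0+1=1
a_1=7:  p_1=7·7+1=50,  q_1=7·1+0=7
→ (50, 7).  Check: 50²=2500, 51·7²=2499, difference 1.

50 7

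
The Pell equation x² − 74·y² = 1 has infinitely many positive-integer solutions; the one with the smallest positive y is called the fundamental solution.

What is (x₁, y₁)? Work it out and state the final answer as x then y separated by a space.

3699 430

√74 = [8; 1,1,1,1,16, …], period ℓ=5 (odd) → k=9
a_0=8:  p_0=8·1+0=8,  q_0=8·0+1=1
a_1=1:  p_1=1·8+1=9,  q_1=1·1+0=1
…
a_4=1:  p_4=1·26+17=43,  q_4=1·3+2=5
a_5=16:  p_5=16·43+26=714,  q_5=16·5+3=83
a_6=1:  p_6=1·714+43=757,  q_6=1·83+5=88
a_7=1:  p_7=1·757+714=1471,  q_7=1·88+83=171
a_8=1:  p_8=1·1471+757=2228,  q_8=1·171+88=259
a_9=1:  p_9=1·2228+1471=3699,  q_9=1·259+171=430
(x₁, y₁) = (3699, 430);  3699² − 74·430² = 1 ✓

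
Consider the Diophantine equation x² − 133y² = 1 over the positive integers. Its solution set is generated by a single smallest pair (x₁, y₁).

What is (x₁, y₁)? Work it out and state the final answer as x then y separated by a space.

d=133: √d = [11; 1,1,7,5,1,…,1,1,22] (ℓ=16, even), read p_15/q_15
k=0  a_k=11  p_k/q_k = 11/1
k=1  a_k=1  p_k/q_k = 12/1
k=2  a_k=1  p_k/q_k = 23/2
…
k=4  a_k=5  p_k/q_k = 888/77
k=5  a_k=1  p_k/q_k = 1061/92
k=6  a_k=1  p_k/q_k = 1949/169
k=7  a_k=1  p_k/q_k = 3010/261
k=8  a_k=2  p_k/q_k = 7969/691
…
k=11  a_k=1  p_k/q_k = 29927/2595
k=12  a_k=5  p_k/q_k = 168583/14618
k=13  a_k=7  p_k/q_k = 1210008/104921
k=14  a_k=1  p_k/q_k = 1378591/119539
k=15  a_k=1  p_k/q_k = 2588599/224460
(x₁, y₁) = (2588599, 224460);  2588599² − 133·224460² = 1 ✓

2588599 224460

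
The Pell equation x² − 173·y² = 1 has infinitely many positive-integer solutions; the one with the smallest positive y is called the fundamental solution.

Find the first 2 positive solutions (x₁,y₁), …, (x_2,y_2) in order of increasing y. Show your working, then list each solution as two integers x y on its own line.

d=173: √d = [13; 6,1,1,6,26] (ℓ=5, odd), read p_9/q_9
a_0=13:  p_0=13·1+0=13,  q_0=13·0+1=1
a_1=6:  p_1=6·13+1=79,  q_1=6·1+0=6
…
a_3=1:  p_3=1·92+79=171,  q_3=1·7+6=13
…
a_6=6:  p_6=6·29239+1118=176552,  q_6=6·2223+85=13423
a_7=1:  p_7=1·176552+29239=205791,  q_7=1·13423+2223=15646
a_8=1:  p_8=1·205791+176552=382343,  q_8=1·15646+13423=29069
a_9=6:  p_9=6·382343+205791=2499849,  q_9=6·29069+15646=190060
→ (2499849, 190060).  Check: 2499849²=6249245022801, 173·190060²=6249245022800, difference 1.
(x_2, y_2) = (2499849·2499849 + 173·190060·190060, 2499849·190060 + 190060·2499849) = (12498490045601, 950242601880)

2499849 190060
12498490045601 950242601880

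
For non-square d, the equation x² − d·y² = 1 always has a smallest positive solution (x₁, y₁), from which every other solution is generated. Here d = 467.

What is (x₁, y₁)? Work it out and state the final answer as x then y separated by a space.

1625626 75225

√467 = [21; 1,1,1,1,3,…,1,1,42, …], period ℓ=14 (even) → k=13
k=0  a_k=21  p_k/q_k = 21/1
…
k=6  a_k=3  p_k/q_k = 1275/59
…
k=10  a_k=1  p_k/q_k = 358232/16577
…
k=12  a_k=1  p_k/q_k = 991929/45901
k=13  a_k=1  p_k/q_k = 1625626/75225
→ (1625626, 75225).  Check: 1625626²=2642659891876, 467·75225²=2642659891875, difference 1.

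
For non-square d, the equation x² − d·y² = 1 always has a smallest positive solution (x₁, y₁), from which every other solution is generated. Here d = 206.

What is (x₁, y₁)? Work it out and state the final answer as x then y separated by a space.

59535 4148

[14; 2,1,5,14,5,1,2,28] for √206; ℓ=8 ⇒ convergent index 7
a_0=14:  p_0=14·1+0=14,  q_0=14·0+1=1
a_1=2:  p_1=2·14+1=29,  q_1=2·1+0=2
…
a_3=5:  p_3=5·43+29=244,  q_3=5·3+2=17
…
a_6=1:  p_6=1·17539+3459=20998,  q_6=1·1222+241=1463
a_7=2:  p_7=2·20998+17539=59535,  q_7=2·1463+1222=4148
→ (59535, 4148).  Check: 59535²=3544416225, 206·4148²=3544416224, difference 1.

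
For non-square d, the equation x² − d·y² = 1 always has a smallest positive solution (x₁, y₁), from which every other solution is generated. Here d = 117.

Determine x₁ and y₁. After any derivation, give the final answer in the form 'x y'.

649 60

d=117: √d = [10; 1,4,2,4,1,20] (ℓ=6, even), read p_5/q_5
a_0=10:  p_0=10·1+0=10,  q_0=10·0+1=1
a_1=1:  p_1=1·10+1=11,  q_1=1·1+0=1
a_2=4:  p_2=4·11+10=54,  q_2=4·1+1=5
…
a_4=4:  p_4=4·119+54=530,  q_4=4·11+5=49
a_5=1:  p_5=1·530+119=649,  q_5=1·49+11=60
fundamental: x₁=649, y₁=60  (since 421201 − 117·3600 = 1)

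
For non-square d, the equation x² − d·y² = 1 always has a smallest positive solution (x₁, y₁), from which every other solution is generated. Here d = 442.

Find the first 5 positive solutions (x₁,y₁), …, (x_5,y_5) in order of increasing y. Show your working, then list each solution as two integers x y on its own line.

√442 → a₀=21, period (42); ℓ=1 odd so k=1
k=0  a_k=21  p_k/q_k = 21/1
k=1  a_k=42  p_k/q_k = 883/42
fundamental: x₁=883, y₁=42  (since 779689 − 442·1764 = 1)
n=2: (883,42)∘(883,42) = (883·883+442·42·42, 883·42+42·883) = (1559377,74172)
n=3: (1559377,74172)∘(883,42) = (883·1559377+442·42·74172, 883·74172+42·1559377) = (2753858899,130987710)
n=4: (2753858899,130987710)∘(883,42) = (883·2753858899+442·42·130987710, 883·130987710+42·2753858899) = (4863313256257,231324221688)
n=5: (4863313256257,231324221688)∘(883,42) = (883·4863313256257+442·42·231324221688, 883·231324221688+42·4863313256257) = (8588608456690963,408518444513298)

883 42
1559377 74172
2753858899 130987710
4863313256257 231324221688
8588608456690963 408518444513298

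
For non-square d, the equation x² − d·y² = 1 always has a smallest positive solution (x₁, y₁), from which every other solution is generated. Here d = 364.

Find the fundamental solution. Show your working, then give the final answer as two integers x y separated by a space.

4954951 259710

√364 = [19; 12,1,2,3,1,8,1,3,2,1,12,38, …], period ℓ=12 (even) → k=11
k=0  a_k=19  p_k/q_k = 19/1
…
k=2  a_k=1  p_k/q_k = 248/13
k=3  a_k=2  p_k/q_k = 725/38
…
k=5  a_k=1  p_k/q_k = 3148/165
k=6  a_k=8  p_k/q_k = 27607/1447
…
k=8  a_k=3  p_k/q_k = 119872/6283
k=9  a_k=2  p_k/q_k = 270499/14178
k=10  a_k=1  p_k/q_k = 390371/20461
k=11  a_k=12  p_k/q_k = 4954951/259710
fundamental: x₁=4954951, y₁=259710  (since 24551539412401 − 364·67449284100 = 1)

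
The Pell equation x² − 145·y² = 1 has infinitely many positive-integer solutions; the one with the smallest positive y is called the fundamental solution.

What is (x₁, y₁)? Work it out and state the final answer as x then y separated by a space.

289 24

d=145: √d = [12; 24] (ℓ=1, odd), read p_1/q_1
a_0=12:  p_0=12·1+0=12,  q_0=12·0+1=1
a_1=24:  p_1=24·12+1=289,  q_1=24·1+0=24
(x₁, y₁) = (289, 24);  289² − 145·24² = 1 ✓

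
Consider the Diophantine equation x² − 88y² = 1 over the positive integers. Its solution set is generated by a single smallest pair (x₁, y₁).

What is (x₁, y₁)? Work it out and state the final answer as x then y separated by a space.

√88 = [9; 2,1,1,1,2,18, …], period ℓ=6 (even) → k=5
k=0  a_k=9  p_k/q_k = 9/1
…
k=2  a_k=1  p_k/q_k = 28/3
…
k=4  a_k=1  p_k/q_k = 75/8
k=5  a_k=2  p_k/q_k = 197/21
(x₁, y₁) = (197, 21);  197² − 88·21² = 1 ✓

197 21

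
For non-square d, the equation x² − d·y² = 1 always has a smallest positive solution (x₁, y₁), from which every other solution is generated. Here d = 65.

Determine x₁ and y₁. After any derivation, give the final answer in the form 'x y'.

d=65: √d = [8; 16] (ℓ=1, odd), read p_1/q_1
k=0  a_k=8  p_k/q_k = 8/1
k=1  a_k=16  p_k/q_k = 129/16
(x₁, y₁) = (129, 16);  129² − 65·16² = 1 ✓

129 16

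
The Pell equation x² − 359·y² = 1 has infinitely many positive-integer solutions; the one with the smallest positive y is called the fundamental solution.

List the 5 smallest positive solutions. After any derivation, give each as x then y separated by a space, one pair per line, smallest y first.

360 19
259199 13680
186622920 9849581
134368243201 7091684640
96744948481800 5106003091219

[18; 1,17,1,36] for √359; ℓ=4 ⇒ convergent index 3
step 0: (18, 1)  from 18·(1,0) + (0,1)
step 1: (19, 1)  from 1·(18,1) + (1,0)
step 2: (341, 18)  from 17·(19,1) + (18,1)
step 3: (360, 19)  from 1·(341,18) + (19,1)
→ (360, 19).  Check: 360²=129600, 359·19²=129599, difference 1.
(360+19√359)^2 = 259199 + 13680√359
(360+19√359)^3 = 186622920 + 9849581√359
(360+19√359)^4 = 134368243201 + 7091684640√359
(360+19√359)^5 = 96744948481800 + 5106003091219√359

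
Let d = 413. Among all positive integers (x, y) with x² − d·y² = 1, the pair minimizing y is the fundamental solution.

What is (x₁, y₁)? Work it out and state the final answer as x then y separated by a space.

√413 = [20; 3,9,1,4,1,9,3,40, …], period ℓ=8 (even) → k=7
i=0: a=20 ⇒ p=20, q=1
i=1: a=3 ⇒ p=61, q=3
…
i=3: a=1 ⇒ p=630, q=31
…
i=5: a=1 ⇒ p=3719, q=183
i=6: a=9 ⇒ p=36560, q=1799
i=7: a=3 ⇒ p=113399, q=5580
→ (113399, 5580).  Check: 113399²=12859333201, 413·5580²=12859333200, difference 1.

113399 5580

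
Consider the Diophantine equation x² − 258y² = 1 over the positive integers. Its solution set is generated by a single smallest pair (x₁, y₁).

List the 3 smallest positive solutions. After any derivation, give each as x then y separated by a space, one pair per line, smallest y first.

257 16
132097 8224
67897601 4227120

d=258: √d = [16; 16,32] (ℓ=2, even), read p_1/q_1
i=0: a=16 ⇒ p=16, q=1
i=1: a=16 ⇒ p=257, q=16
(x₁, y₁) = (257, 16);  257² − 258·16² = 1 ✓
k=2:  x_2 = 257·257+258·16·16 = 132097,  y_2 = 257·16+16·257 = 8224
k=3:  x_3 = 257·132097+258·16·8224 = 67897601,  y_3 = 257·8224+16·132097 = 4227120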